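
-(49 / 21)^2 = -49 / 9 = -5.44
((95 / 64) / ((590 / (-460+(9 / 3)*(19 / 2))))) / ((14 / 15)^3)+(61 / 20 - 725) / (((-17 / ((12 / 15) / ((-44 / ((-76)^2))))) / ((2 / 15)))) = -577381975037069 / 968785664000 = -595.99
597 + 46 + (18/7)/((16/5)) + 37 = 38125/56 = 680.80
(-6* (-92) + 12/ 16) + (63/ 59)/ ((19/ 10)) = 2481051/ 4484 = 553.31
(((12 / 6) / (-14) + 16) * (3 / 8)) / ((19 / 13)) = 4329 / 1064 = 4.07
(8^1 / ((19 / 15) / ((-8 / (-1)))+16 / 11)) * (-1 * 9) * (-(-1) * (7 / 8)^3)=-509355 / 17032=-29.91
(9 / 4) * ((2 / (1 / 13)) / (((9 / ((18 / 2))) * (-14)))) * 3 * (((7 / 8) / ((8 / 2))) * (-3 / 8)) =1053 / 1024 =1.03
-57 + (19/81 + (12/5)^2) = -103286/2025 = -51.01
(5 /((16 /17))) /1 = 85 /16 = 5.31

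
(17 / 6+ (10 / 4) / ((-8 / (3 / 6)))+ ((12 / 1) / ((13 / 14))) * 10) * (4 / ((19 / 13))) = 164621 / 456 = 361.01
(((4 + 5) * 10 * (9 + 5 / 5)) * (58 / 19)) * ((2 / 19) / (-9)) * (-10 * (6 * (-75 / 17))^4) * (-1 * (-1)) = 4756725000000000 / 30151081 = 157763000.27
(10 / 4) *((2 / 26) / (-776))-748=-15091653 / 20176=-748.00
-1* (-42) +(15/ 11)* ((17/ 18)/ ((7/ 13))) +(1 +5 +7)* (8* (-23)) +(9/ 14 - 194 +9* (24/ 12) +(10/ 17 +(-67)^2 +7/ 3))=7732091/ 3927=1968.96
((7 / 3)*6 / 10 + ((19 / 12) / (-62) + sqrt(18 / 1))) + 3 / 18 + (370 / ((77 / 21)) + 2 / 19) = 3*sqrt(2) + 26578279 / 259160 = 106.80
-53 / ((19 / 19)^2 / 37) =-1961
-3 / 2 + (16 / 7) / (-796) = -4187 / 2786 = -1.50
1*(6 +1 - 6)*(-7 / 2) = -7 / 2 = -3.50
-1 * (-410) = 410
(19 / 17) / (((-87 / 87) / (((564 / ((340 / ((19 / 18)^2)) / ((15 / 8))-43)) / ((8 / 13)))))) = -12572547 / 1469786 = -8.55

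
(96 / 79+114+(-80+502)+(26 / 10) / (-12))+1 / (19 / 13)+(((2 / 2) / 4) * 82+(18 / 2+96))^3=356132193679 / 180120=1977194.06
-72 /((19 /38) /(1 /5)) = -144 /5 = -28.80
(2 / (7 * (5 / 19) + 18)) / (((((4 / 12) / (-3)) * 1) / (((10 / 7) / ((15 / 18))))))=-4104 / 2639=-1.56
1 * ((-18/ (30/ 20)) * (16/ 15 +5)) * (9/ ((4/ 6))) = -4914/ 5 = -982.80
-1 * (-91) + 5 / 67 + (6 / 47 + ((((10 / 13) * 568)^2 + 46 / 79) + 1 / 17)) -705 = 136002906945658 / 714719083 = 190288.62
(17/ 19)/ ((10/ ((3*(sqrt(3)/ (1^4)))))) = 51*sqrt(3)/ 190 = 0.46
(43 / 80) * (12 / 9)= 0.72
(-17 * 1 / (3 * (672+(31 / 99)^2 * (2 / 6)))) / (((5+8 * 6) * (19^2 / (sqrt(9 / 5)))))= -0.00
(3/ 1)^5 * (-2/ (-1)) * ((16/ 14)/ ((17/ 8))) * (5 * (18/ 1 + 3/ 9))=2851200/ 119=23959.66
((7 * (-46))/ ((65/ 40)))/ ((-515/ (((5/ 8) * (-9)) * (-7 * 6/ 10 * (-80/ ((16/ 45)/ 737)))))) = -2018355570/ 1339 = -1507360.40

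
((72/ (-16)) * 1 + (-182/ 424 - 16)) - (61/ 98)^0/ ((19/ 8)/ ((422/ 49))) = -4846559/ 197372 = -24.56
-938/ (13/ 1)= -938/ 13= -72.15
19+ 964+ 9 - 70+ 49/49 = 923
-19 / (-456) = 1 / 24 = 0.04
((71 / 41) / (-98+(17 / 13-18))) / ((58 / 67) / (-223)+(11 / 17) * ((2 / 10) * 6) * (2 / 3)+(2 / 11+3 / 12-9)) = 726431420 / 387514996029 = 0.00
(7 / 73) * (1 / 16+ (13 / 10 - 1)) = 203 / 5840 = 0.03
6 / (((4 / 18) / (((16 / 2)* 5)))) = 1080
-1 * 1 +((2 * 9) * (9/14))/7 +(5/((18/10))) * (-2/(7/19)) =-6362/441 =-14.43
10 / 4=5 / 2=2.50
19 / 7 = 2.71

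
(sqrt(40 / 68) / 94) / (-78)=-sqrt(170) / 124644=-0.00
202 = 202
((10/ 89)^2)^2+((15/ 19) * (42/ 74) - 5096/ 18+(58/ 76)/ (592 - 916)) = -8079095537873561/ 28581851434104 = -282.67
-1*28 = -28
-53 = -53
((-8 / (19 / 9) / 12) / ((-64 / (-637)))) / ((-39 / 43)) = 2107 / 608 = 3.47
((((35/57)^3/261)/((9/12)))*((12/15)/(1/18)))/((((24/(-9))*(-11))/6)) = 68600/19692189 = 0.00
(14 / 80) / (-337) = -7 / 13480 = -0.00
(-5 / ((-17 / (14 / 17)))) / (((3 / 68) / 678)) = 63280 / 17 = 3722.35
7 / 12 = 0.58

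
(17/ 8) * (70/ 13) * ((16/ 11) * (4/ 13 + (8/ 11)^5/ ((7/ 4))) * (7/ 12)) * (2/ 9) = 7393903160/ 8083632843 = 0.91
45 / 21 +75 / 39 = 370 / 91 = 4.07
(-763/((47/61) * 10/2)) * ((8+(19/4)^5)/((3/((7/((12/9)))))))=-809384492091/962560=-840866.54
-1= -1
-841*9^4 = -5517801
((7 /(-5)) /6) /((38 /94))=-329 /570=-0.58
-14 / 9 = -1.56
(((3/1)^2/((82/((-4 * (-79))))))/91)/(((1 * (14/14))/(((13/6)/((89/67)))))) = 15879/25543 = 0.62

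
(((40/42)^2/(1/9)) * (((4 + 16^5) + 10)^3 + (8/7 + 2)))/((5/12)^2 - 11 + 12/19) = -8832654839039996587276800/9567299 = -923213002859009276.00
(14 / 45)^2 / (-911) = -196 / 1844775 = -0.00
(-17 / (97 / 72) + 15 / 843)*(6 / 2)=-1030377 / 27257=-37.80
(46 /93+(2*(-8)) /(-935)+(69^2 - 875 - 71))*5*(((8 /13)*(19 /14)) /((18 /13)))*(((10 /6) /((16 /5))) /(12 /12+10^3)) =12122651225 /2024729784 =5.99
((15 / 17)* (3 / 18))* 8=1.18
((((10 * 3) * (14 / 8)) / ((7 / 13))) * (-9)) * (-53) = 93015 / 2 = 46507.50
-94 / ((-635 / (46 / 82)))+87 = 2267207 / 26035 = 87.08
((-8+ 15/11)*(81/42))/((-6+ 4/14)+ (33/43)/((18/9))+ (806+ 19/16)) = -678024/42479173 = -0.02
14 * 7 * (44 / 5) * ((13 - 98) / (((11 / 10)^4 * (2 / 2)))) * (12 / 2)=-399840000 / 1331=-300405.71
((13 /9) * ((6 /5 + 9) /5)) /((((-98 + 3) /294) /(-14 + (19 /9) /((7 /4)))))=2493764 /21375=116.67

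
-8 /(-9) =8 /9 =0.89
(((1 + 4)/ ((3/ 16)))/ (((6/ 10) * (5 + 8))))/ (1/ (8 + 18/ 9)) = 4000/ 117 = 34.19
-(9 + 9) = -18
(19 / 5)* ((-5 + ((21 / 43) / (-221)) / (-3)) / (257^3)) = -902652 / 806547786395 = -0.00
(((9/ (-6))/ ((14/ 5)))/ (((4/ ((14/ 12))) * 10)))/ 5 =-1/ 320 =-0.00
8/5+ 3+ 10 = 73/5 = 14.60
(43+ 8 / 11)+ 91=1482 / 11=134.73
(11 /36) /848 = 11 /30528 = 0.00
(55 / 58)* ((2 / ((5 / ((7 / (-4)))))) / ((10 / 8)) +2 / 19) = -1188 / 2755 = -0.43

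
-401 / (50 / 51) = -20451 / 50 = -409.02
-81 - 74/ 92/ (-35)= -130373/ 1610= -80.98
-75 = -75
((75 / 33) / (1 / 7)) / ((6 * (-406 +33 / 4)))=-350 / 52503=-0.01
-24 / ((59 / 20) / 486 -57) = 233280 / 553981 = 0.42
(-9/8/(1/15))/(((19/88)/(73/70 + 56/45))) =-47553/266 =-178.77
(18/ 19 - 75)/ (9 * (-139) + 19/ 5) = 7035/ 118484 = 0.06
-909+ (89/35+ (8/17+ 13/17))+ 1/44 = -905.20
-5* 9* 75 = -3375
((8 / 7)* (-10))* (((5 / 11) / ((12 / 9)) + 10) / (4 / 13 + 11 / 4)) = -67600 / 1749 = -38.65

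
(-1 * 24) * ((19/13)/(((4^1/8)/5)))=-4560/13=-350.77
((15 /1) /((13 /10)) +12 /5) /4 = 453 /130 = 3.48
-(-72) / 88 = 9 / 11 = 0.82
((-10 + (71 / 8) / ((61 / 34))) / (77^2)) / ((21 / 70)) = -2055 / 723338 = -0.00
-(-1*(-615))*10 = -6150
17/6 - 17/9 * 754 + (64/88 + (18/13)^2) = -47474027/33462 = -1418.74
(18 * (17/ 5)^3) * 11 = 972774/ 125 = 7782.19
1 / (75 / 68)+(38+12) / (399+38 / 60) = 1.03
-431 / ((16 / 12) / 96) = -31032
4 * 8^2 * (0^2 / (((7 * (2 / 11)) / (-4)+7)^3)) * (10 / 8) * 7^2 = 0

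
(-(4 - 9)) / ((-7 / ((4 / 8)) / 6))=-15 / 7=-2.14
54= 54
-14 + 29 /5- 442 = -2251 /5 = -450.20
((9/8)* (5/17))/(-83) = -45/11288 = -0.00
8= 8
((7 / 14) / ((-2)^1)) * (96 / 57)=-8 / 19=-0.42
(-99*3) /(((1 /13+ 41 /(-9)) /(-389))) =-13517361 /524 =-25796.49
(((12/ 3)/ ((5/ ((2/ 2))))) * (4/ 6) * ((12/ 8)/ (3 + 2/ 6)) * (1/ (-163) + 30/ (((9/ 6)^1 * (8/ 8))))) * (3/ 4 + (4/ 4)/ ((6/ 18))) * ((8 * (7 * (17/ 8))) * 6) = 10471167/ 815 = 12848.06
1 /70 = 0.01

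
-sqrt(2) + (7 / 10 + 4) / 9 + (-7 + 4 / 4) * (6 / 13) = -3.66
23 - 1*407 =-384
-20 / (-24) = 5 / 6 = 0.83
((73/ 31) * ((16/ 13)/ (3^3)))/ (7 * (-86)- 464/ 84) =-4088/ 23136633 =-0.00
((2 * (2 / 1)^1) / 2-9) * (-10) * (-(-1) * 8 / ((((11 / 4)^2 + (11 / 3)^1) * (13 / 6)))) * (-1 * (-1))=23040 / 1001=23.02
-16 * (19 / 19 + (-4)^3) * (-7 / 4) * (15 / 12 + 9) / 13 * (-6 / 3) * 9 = 325458 / 13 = 25035.23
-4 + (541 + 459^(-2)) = 113135698 / 210681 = 537.00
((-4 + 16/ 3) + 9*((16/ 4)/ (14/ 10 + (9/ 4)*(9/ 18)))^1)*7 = 33068/ 303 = 109.14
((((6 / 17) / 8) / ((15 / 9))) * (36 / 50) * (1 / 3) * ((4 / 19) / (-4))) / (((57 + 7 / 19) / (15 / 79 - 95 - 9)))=221427 / 365967500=0.00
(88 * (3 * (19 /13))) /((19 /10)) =2640 /13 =203.08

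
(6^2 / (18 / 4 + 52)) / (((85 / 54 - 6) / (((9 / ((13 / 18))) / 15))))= -209952 / 1755455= -0.12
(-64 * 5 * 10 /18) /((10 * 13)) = -160 /117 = -1.37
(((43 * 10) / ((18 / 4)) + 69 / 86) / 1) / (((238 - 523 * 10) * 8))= -5737 / 2377728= -0.00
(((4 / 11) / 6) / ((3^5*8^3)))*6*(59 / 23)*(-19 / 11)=-1121 / 86562432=-0.00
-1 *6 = -6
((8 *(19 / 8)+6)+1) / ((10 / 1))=13 / 5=2.60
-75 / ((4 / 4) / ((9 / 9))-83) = 75 / 82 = 0.91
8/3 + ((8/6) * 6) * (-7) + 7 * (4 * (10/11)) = -920/33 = -27.88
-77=-77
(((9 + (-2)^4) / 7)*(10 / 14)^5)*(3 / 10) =46875 / 235298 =0.20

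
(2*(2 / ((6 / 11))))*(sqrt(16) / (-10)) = -44 / 15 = -2.93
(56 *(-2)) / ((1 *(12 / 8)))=-224 / 3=-74.67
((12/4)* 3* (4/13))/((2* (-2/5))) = -45/13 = -3.46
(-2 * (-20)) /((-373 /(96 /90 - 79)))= 9352 /1119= 8.36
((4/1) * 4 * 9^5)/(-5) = -944784/5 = -188956.80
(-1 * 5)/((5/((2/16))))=-1/8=-0.12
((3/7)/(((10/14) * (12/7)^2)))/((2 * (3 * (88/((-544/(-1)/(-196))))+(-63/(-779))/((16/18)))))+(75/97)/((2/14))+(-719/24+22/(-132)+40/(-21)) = -3119305006733/117185758200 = -26.62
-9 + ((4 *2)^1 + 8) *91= 1447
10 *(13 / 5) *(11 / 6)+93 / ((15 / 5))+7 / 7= 239 / 3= 79.67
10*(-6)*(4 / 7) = -240 / 7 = -34.29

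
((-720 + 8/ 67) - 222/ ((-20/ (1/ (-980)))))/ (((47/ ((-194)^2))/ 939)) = -4176161068627887/ 7715050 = -541300583.75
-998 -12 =-1010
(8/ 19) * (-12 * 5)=-480/ 19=-25.26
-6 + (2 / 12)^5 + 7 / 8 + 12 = 53461 / 7776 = 6.88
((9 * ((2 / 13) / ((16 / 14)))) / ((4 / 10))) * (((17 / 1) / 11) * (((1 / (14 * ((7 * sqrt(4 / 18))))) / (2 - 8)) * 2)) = -0.03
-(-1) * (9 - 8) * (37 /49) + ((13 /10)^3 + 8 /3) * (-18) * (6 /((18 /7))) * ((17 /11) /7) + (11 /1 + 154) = 32516697 /269500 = 120.66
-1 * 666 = -666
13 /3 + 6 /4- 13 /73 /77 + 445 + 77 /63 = 45737843 /101178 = 452.05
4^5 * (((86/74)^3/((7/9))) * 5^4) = 1291589.89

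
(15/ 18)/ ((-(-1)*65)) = 1/ 78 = 0.01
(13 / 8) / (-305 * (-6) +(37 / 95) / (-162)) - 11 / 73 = -1231898617 / 8223789596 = -0.15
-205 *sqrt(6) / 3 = -167.38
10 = 10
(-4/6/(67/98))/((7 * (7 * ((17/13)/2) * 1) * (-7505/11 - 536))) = 1144/45791217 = 0.00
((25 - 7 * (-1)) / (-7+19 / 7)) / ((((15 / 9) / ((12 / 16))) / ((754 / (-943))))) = 63336 / 23575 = 2.69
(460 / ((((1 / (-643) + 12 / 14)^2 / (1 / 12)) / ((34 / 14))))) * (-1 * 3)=-381.52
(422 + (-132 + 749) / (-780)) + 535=745843 / 780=956.21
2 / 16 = 1 / 8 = 0.12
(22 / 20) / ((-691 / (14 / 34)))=-77 / 117470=-0.00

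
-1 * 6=-6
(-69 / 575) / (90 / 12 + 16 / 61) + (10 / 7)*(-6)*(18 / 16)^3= -12.22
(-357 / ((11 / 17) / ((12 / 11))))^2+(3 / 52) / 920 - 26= 253721206201043 / 700425440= 362238.71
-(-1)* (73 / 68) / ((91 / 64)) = 0.76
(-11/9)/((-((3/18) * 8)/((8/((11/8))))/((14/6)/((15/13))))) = 1456/135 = 10.79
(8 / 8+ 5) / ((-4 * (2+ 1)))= -1 / 2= -0.50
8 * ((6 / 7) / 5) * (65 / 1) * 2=1248 / 7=178.29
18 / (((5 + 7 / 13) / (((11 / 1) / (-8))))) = -143 / 32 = -4.47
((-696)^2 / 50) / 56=30276 / 175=173.01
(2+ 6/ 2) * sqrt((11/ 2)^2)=27.50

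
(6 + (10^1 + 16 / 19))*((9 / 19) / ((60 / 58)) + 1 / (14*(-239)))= 4654592 / 603953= 7.71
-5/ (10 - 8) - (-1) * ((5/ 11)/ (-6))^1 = -85/ 33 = -2.58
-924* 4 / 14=-264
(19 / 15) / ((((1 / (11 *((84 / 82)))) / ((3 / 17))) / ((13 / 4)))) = 57057 / 6970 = 8.19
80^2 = 6400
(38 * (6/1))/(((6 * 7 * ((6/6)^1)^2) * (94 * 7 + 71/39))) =1482/180131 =0.01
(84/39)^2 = 784/169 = 4.64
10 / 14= 5 / 7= 0.71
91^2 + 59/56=463795/56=8282.05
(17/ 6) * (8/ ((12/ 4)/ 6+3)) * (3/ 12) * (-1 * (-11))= 374/ 21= 17.81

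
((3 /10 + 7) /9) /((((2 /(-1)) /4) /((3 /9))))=-73 /135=-0.54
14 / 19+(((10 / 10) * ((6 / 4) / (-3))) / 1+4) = 161 / 38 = 4.24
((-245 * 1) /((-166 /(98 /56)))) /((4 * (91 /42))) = 5145 /17264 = 0.30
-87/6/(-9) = 29/18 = 1.61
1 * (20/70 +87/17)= 643/119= 5.40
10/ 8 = 5/ 4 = 1.25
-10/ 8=-5/ 4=-1.25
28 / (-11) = -28 / 11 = -2.55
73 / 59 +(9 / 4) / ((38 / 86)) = 28381 / 4484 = 6.33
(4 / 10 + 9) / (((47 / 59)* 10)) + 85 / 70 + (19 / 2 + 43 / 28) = 1343 / 100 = 13.43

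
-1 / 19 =-0.05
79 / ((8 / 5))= 395 / 8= 49.38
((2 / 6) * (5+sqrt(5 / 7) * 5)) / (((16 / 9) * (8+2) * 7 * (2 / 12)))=9 * sqrt(35) / 784+9 / 112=0.15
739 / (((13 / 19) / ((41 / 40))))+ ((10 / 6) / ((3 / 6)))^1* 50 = 1987043 / 1560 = 1273.75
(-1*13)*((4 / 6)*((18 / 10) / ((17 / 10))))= -156 / 17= -9.18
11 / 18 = 0.61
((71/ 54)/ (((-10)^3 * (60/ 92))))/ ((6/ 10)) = -0.00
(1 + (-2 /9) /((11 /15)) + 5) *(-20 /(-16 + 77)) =-3760 /2013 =-1.87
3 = 3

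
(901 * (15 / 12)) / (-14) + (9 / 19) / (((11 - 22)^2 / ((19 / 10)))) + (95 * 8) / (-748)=-46914841 / 575960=-81.46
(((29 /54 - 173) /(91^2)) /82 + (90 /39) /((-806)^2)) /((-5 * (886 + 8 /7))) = 114720019 /2031985952778600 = 0.00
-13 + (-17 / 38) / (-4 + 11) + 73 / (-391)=-1378143 / 104006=-13.25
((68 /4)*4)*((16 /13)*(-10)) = -10880 /13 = -836.92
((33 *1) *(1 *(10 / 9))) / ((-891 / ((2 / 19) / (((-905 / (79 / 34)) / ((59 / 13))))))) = 9322 / 184684617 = 0.00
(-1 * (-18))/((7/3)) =7.71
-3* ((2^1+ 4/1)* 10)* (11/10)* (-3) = 594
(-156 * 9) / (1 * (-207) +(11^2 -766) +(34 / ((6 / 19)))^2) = -12636 / 96661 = -0.13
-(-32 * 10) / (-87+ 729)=0.50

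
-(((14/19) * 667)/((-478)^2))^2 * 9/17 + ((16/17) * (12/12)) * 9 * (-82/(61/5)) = -56.93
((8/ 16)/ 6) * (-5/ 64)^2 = 25/ 49152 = 0.00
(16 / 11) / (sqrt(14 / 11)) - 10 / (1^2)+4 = -6+8 * sqrt(154) / 77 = -4.71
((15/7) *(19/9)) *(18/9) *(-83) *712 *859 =-9645058160/21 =-459288483.81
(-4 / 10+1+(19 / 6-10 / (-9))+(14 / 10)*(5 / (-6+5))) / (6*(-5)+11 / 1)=191 / 1710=0.11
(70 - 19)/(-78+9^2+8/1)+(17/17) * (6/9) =175/33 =5.30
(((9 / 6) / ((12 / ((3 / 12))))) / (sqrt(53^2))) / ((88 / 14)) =7 / 74624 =0.00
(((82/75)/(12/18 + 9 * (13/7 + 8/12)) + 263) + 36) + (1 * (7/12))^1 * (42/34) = 250215807/834700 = 299.77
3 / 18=1 / 6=0.17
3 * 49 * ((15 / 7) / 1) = 315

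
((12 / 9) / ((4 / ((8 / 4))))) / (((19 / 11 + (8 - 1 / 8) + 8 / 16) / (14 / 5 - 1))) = 528 / 4445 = 0.12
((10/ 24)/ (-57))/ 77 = -5/ 52668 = -0.00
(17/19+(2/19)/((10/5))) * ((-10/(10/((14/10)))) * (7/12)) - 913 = -173617/190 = -913.77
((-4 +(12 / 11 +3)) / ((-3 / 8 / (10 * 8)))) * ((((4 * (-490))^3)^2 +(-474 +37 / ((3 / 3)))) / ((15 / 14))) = -101595490976530431216896 / 99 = -1026217080571014456736.32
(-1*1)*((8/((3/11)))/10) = -44/15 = -2.93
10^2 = 100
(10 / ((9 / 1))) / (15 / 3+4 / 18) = 10 / 47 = 0.21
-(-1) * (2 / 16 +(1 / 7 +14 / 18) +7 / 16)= 1.48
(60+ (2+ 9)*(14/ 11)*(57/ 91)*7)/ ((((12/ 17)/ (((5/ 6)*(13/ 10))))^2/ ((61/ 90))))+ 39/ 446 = 13447067153/ 69361920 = 193.87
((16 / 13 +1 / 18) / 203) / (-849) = -43 / 5761314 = -0.00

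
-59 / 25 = -2.36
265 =265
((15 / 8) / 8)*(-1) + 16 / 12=1.10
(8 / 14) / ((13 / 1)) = 4 / 91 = 0.04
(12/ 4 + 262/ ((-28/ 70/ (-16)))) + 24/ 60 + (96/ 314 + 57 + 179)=10719.71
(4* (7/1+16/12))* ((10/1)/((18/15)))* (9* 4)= 10000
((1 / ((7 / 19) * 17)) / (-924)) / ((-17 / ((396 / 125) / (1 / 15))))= 171 / 354025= 0.00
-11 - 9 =-20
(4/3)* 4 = 16/3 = 5.33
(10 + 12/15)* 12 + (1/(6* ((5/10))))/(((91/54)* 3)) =58998/455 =129.67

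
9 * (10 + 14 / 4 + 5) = 333 / 2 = 166.50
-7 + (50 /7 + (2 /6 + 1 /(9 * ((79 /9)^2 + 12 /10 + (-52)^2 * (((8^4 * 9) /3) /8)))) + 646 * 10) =228215392613315 /35324856231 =6460.48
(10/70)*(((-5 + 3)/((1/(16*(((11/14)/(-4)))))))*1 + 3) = 65/49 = 1.33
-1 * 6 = -6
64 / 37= 1.73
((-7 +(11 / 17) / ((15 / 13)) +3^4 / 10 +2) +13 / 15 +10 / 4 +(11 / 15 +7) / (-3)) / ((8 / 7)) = 5957 / 1530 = 3.89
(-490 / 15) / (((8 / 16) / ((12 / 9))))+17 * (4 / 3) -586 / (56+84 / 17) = -345269 / 4662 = -74.06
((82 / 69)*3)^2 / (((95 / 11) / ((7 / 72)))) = 129437 / 904590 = 0.14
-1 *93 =-93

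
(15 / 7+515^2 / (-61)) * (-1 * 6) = 26074.85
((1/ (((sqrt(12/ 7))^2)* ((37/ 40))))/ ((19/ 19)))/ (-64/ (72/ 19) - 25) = -210/ 13949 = -0.02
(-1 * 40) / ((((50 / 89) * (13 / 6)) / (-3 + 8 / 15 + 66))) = -678536 / 325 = -2087.80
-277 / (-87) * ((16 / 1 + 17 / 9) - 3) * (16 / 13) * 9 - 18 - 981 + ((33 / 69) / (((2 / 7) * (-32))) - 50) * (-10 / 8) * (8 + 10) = 2171862851 / 3329664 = 652.28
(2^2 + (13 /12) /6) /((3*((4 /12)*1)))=301 /72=4.18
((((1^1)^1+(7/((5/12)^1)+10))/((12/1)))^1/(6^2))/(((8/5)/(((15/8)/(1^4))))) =695/9216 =0.08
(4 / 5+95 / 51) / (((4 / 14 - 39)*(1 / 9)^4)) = -10394811 / 23035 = -451.26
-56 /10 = -28 /5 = -5.60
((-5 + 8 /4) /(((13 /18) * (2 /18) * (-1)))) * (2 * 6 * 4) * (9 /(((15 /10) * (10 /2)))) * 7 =979776 /65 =15073.48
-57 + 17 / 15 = -838 / 15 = -55.87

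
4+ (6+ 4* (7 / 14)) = 12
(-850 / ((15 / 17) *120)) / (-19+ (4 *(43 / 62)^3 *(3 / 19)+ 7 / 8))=327164762 / 730081089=0.45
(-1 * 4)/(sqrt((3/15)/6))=-4 * sqrt(30)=-21.91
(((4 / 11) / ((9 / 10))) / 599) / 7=40 / 415107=0.00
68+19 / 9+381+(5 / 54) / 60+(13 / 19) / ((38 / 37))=105683725 / 233928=451.78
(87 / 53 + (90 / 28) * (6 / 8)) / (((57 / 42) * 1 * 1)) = 633 / 212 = 2.99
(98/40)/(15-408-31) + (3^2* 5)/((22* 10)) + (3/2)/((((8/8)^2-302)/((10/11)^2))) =60117251/308850080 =0.19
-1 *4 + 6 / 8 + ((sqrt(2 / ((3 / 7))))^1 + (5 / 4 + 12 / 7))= -2 / 7 + sqrt(42) / 3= 1.87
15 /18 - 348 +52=-1771 /6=-295.17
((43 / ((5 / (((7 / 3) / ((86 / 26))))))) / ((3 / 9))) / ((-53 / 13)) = -1183 / 265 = -4.46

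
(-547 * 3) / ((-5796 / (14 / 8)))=547 / 1104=0.50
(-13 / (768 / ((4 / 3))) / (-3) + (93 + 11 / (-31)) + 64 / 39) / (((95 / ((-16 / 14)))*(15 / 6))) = -65664631 / 144717300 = -0.45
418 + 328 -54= 692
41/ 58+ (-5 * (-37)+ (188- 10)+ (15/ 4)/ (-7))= 294895/ 812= 363.17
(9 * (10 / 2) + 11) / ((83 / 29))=19.57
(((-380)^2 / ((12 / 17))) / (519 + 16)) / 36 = 30685 / 2889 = 10.62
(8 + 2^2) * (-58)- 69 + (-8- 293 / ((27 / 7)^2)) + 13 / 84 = -16177313 / 20412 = -792.54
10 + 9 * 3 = 37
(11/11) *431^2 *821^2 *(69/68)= 8639526583869/68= 127051861527.49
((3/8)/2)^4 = 81/65536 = 0.00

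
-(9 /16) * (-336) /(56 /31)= 104.62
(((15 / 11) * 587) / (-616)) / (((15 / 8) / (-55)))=2935 / 77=38.12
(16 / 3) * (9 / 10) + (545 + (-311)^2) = 486354 / 5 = 97270.80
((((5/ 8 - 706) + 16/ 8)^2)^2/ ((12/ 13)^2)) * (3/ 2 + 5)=2202610562541198277/ 1179648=1867176108925.03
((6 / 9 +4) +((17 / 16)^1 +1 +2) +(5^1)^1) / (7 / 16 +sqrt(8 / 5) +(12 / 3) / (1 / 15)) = 3186265 / 14020191 - 21088 *sqrt(10) / 14020191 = 0.22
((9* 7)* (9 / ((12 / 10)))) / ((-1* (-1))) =945 / 2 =472.50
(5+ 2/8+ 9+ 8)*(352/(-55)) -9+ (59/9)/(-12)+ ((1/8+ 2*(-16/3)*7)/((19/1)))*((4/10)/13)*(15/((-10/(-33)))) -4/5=-42340601/266760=-158.72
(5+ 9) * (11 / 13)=154 / 13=11.85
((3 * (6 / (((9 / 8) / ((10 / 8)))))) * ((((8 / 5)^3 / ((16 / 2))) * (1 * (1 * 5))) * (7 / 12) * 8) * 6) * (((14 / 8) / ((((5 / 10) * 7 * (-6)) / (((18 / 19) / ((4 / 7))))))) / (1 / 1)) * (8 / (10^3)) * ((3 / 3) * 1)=-18816 / 11875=-1.58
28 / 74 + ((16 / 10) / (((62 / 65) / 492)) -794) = 36324 / 1147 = 31.67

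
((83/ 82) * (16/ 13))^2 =440896/ 284089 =1.55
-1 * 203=-203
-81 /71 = -1.14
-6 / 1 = -6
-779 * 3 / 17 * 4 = -9348 / 17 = -549.88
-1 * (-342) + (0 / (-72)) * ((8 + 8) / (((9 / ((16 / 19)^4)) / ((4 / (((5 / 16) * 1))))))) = 342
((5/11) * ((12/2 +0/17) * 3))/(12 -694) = -45/3751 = -0.01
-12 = -12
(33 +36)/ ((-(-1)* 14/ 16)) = 552/ 7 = 78.86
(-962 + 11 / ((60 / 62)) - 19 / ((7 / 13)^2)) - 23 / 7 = -1498591 / 1470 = -1019.45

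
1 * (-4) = -4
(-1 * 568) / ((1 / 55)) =-31240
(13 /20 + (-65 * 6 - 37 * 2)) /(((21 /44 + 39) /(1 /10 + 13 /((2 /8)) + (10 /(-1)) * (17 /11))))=-12451759 /28950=-430.11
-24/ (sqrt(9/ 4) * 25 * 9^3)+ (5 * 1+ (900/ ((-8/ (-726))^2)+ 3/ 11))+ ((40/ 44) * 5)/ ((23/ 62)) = 136705142895533/ 18443700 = 7412023.77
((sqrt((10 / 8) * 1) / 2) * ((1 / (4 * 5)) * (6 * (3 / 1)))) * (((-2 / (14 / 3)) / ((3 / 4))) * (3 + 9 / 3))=-27 * sqrt(5) / 35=-1.72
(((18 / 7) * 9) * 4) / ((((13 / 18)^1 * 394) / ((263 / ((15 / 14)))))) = 1022544 / 12805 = 79.86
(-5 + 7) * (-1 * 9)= -18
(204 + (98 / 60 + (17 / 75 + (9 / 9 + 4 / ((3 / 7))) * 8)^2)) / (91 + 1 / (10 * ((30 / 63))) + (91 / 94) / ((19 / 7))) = 142193377658 / 1839803175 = 77.29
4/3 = 1.33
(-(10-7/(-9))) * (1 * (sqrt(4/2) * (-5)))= 485 * sqrt(2)/9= 76.21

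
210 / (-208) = -105 / 104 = -1.01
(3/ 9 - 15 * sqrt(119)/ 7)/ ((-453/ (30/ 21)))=-10/ 9513 + 50 * sqrt(119)/ 7399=0.07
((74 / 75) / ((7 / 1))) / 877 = 74 / 460425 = 0.00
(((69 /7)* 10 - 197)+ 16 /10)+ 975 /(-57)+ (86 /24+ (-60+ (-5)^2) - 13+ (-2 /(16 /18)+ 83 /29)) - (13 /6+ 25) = -184.91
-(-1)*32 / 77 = 32 / 77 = 0.42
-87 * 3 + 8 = -253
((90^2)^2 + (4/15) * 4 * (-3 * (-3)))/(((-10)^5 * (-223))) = 10251564/3484375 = 2.94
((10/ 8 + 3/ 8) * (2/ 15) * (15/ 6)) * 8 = 13/ 3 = 4.33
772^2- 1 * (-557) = 596541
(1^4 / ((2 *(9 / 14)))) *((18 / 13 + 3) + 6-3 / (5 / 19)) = -154 / 195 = -0.79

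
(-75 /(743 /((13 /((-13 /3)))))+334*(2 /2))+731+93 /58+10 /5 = 1068.91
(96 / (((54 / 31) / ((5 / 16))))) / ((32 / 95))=14725 / 288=51.13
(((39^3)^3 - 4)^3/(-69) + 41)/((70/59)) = -38323782406615297132508047196757141876839051/345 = -111083427265551585891327700000000000000000.00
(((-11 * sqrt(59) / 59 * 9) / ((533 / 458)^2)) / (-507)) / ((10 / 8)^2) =0.01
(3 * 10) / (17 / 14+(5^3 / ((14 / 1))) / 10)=14.24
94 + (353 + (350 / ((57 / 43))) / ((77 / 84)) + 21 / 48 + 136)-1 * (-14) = 885.48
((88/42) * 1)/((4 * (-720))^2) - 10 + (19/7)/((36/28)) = -343526389/43545600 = -7.89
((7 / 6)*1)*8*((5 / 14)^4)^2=390625 / 158120256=0.00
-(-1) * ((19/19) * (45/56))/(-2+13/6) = 135/28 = 4.82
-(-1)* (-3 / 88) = -3 / 88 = -0.03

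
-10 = -10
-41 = -41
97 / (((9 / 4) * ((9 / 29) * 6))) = 5626 / 243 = 23.15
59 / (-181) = -59 / 181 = -0.33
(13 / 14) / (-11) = -13 / 154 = -0.08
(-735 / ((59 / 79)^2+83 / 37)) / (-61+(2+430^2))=-230917 / 162660080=-0.00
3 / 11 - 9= -96 / 11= -8.73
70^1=70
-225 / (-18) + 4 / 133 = 3333 / 266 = 12.53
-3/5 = -0.60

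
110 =110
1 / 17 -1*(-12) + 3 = 256 / 17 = 15.06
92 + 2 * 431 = 954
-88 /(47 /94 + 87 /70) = -3080 /61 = -50.49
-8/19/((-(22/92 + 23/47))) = 17296/29925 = 0.58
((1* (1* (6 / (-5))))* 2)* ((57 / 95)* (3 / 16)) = -27 / 100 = -0.27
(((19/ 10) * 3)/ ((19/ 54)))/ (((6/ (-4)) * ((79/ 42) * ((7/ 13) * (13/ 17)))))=-5508/ 395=-13.94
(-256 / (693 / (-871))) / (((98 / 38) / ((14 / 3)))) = 8473088 / 14553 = 582.22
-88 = -88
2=2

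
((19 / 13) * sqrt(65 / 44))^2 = 1805 / 572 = 3.16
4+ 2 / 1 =6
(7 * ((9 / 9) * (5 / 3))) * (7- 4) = 35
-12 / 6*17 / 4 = -17 / 2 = -8.50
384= 384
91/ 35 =13/ 5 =2.60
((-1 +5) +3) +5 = 12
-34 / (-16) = 17 / 8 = 2.12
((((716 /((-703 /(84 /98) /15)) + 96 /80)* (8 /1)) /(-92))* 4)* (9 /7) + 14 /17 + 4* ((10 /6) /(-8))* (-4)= 1914516788 /202031655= 9.48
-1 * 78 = -78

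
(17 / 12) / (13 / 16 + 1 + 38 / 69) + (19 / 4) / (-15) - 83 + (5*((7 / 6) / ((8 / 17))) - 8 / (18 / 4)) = -72.10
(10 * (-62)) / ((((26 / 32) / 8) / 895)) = -71027200 / 13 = -5463630.77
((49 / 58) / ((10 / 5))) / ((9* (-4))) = -49 / 4176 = -0.01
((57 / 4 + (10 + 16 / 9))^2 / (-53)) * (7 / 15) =-6145783 / 1030320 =-5.96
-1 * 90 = -90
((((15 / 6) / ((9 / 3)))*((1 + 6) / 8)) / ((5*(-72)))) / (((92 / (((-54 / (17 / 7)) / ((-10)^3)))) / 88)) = -539 / 12512000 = -0.00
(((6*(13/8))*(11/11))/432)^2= 0.00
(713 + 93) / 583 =806 / 583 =1.38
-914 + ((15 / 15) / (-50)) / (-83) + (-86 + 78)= -3826299 / 4150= -922.00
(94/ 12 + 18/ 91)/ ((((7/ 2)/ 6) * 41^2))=8770/ 1070797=0.01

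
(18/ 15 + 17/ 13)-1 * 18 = -1007/ 65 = -15.49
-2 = -2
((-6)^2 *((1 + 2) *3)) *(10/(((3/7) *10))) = 756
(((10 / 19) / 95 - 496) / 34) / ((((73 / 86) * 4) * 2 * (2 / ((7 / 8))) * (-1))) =26947627 / 28672064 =0.94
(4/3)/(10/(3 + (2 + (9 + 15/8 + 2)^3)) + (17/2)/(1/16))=1095287/111723114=0.01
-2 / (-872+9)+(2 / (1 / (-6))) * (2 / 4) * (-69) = 357284 / 863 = 414.00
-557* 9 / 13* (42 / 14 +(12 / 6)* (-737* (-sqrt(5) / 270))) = -410509* sqrt(5) / 195-15039 / 13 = -5864.16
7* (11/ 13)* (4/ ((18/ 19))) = 2926/ 117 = 25.01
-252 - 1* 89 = -341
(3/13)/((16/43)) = 129/208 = 0.62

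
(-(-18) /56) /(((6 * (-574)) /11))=-33 /32144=-0.00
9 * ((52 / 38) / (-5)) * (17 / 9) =-442 / 95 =-4.65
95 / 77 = 1.23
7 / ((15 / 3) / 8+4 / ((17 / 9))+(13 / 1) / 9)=8568 / 5125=1.67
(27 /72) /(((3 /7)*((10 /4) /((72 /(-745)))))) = -126 /3725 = -0.03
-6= -6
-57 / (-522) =19 / 174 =0.11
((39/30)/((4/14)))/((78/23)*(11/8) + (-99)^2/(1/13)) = 161/4508625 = 0.00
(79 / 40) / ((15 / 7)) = 553 / 600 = 0.92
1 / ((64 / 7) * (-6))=-7 / 384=-0.02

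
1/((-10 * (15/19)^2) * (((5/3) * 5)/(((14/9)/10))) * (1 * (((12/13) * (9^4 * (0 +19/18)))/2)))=-1729/1845281250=-0.00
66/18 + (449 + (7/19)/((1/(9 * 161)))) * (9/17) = 507751/969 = 523.99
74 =74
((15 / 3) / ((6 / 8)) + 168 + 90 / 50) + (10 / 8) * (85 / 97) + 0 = 1033411 / 5820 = 177.56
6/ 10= 3/ 5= 0.60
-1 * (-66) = 66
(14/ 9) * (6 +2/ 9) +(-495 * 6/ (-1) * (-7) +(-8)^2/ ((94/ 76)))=-78913690/ 3807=-20728.58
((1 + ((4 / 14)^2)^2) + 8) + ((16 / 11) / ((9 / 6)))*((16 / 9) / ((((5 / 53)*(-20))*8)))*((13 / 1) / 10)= 8.86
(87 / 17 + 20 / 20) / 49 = 104 / 833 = 0.12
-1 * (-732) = 732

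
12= 12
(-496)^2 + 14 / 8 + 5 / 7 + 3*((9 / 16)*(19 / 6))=55109333 / 224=246023.81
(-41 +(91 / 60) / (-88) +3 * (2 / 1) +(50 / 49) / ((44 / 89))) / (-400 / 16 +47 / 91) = 110833567 / 82346880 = 1.35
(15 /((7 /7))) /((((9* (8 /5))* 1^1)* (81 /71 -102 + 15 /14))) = -12425 /1190268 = -0.01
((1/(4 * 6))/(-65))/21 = -1/32760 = -0.00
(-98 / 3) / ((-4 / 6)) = 49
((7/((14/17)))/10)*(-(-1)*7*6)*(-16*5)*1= -2856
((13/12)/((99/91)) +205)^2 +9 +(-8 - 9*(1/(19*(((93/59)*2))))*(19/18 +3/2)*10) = 35272464515317/831281616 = 42431.43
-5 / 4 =-1.25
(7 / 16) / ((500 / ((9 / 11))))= 63 / 88000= 0.00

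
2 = 2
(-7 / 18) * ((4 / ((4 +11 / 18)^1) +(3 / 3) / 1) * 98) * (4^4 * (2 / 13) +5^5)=-2187048605 / 9711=-225213.53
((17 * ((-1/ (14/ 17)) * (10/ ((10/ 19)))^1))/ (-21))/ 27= 5491/ 7938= 0.69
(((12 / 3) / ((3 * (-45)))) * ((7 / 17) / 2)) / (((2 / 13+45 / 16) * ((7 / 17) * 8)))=-52 / 83295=-0.00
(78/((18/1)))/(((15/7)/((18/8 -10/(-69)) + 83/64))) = 1483573/198720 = 7.47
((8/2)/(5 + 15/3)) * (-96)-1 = -39.40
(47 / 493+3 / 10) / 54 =1949 / 266220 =0.01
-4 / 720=-0.01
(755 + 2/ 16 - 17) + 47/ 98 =289533/ 392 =738.60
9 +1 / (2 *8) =145 / 16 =9.06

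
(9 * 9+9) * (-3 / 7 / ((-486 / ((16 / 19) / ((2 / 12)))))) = 160 / 399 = 0.40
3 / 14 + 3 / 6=5 / 7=0.71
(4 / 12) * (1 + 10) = 11 / 3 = 3.67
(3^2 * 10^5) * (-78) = -70200000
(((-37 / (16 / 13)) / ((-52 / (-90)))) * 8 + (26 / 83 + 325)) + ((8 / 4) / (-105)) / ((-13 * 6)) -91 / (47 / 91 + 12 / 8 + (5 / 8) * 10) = -139013842759 / 1363618620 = -101.94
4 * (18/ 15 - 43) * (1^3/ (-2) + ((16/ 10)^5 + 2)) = -31312798/ 15625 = -2004.02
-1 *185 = -185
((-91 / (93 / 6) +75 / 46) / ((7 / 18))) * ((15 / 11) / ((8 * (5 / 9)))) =-1469421 / 439208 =-3.35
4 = 4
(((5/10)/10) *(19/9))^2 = 361/32400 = 0.01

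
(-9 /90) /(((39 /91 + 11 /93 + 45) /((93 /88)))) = -60543 /26092880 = -0.00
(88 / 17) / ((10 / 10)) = 88 / 17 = 5.18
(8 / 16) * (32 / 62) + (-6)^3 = -6688 / 31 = -215.74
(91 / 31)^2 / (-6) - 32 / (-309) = -263813 / 197966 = -1.33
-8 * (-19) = 152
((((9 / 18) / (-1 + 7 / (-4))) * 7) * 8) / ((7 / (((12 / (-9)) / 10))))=32 / 165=0.19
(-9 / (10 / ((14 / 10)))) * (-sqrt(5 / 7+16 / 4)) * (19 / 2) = 171 * sqrt(231) / 100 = 25.99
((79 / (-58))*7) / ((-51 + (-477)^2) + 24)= -553 / 13195116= -0.00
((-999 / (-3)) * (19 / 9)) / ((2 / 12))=4218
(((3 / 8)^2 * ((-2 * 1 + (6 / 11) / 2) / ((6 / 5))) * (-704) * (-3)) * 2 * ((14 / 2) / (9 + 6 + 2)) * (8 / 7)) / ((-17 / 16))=378.69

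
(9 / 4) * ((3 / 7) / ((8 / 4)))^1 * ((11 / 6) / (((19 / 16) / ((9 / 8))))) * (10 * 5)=22275 / 532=41.87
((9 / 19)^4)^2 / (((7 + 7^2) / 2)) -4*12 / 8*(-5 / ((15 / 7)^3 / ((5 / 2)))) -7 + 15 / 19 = 30211226393689 / 21399289431660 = 1.41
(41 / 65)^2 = 0.40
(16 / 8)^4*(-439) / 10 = -3512 / 5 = -702.40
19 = 19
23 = 23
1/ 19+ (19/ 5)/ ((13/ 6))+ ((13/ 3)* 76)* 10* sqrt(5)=2231/ 1235+ 9880* sqrt(5)/ 3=7365.92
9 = 9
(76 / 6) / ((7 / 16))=608 / 21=28.95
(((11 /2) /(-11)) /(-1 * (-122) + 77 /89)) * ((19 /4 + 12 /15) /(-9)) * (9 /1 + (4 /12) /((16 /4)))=358937 /15746400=0.02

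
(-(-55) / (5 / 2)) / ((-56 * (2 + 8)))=-11 / 280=-0.04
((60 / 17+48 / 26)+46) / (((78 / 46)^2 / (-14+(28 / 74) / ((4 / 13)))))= -315328965 / 1381913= -228.18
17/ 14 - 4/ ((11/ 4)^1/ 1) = -37/ 154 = -0.24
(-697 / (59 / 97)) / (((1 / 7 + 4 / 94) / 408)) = -9075291288 / 3599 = -2521614.70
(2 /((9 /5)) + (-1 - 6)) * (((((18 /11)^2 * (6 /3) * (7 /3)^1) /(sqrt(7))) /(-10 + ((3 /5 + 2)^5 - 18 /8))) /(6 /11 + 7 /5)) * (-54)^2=-231822000000 * sqrt(7) /1567819319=-391.21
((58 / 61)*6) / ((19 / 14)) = 4872 / 1159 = 4.20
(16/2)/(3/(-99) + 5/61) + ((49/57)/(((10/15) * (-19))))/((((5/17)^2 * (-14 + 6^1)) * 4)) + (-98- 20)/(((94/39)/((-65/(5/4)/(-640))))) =53252148881/352913600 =150.89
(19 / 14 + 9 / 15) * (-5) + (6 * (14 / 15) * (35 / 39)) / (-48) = -32401 / 3276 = -9.89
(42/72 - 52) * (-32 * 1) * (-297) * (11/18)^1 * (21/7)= -895884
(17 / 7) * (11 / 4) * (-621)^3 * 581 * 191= -709950168648171 / 4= -177487542162042.75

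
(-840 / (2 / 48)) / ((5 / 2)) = -8064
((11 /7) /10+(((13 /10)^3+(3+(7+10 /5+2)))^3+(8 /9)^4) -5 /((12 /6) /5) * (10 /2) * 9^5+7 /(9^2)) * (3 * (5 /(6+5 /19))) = -3216724179601280114351 /364354200000000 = -8828563.47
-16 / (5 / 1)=-16 / 5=-3.20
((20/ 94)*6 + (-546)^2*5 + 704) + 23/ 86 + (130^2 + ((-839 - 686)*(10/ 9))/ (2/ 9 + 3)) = 176724852601/ 117218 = 1507659.68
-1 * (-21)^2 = -441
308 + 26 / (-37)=11370 / 37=307.30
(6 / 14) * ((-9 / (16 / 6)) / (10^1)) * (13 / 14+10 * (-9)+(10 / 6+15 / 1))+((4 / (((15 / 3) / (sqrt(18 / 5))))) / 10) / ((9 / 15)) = 2 * sqrt(10) / 25+82107 / 7840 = 10.73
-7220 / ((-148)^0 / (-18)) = 129960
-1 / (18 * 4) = -1 / 72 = -0.01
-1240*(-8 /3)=9920 /3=3306.67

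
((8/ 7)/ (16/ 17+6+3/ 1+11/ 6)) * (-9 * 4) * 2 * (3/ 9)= -19584/ 8407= -2.33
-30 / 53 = -0.57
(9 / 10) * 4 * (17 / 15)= 102 / 25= 4.08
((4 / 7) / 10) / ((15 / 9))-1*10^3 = -999.97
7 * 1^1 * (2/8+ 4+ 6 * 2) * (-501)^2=114205455/4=28551363.75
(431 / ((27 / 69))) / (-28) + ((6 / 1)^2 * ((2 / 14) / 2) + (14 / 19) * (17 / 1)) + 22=-10723 / 4788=-2.24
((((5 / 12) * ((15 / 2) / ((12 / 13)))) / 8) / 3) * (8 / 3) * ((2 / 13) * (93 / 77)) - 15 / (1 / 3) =-498185 / 11088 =-44.93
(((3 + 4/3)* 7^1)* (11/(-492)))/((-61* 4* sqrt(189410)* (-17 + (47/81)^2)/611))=-0.00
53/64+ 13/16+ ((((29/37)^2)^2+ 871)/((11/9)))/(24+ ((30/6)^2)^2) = 2345528185707/856296664256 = 2.74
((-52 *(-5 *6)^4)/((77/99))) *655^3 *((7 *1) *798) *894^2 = -67941119842462437480000000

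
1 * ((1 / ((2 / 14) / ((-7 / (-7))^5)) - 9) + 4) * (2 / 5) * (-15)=-12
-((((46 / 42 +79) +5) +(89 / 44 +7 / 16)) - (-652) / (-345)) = -36411311 / 425040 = -85.67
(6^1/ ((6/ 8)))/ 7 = 8/ 7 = 1.14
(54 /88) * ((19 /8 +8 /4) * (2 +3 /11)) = 23625 /3872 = 6.10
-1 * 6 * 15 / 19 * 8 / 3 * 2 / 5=-96 / 19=-5.05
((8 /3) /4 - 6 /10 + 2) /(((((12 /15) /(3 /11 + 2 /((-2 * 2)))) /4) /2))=-4.70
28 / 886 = 14 / 443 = 0.03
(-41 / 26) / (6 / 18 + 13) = -0.12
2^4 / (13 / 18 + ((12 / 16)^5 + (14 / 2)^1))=147456 / 73355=2.01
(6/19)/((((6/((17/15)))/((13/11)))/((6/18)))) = 221/9405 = 0.02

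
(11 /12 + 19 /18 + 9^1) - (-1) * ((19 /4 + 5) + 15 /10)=200 /9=22.22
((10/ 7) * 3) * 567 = 2430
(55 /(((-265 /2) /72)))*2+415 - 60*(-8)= 44267 /53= 835.23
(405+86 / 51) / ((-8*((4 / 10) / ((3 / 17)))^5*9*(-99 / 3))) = 194446875 / 67971394304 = 0.00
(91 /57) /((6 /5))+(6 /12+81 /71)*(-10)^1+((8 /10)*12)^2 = 46792603 /607050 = 77.08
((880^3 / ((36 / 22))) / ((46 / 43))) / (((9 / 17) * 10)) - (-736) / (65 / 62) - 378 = 8904578310506 / 121095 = 73533823.12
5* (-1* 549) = -2745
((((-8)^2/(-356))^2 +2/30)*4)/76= 619/118815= 0.01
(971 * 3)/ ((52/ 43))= 2408.83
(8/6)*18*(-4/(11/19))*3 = -5472/11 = -497.45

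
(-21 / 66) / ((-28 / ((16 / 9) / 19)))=0.00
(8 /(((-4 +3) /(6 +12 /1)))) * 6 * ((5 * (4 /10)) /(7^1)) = -1728 /7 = -246.86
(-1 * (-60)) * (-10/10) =-60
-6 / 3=-2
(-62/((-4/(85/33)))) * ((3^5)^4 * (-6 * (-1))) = 9187676896635/11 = 835243354239.55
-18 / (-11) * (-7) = -126 / 11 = -11.45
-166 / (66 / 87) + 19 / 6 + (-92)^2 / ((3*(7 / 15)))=2693489 / 462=5830.06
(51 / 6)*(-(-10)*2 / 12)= 85 / 6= 14.17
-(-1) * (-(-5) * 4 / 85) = 4 / 17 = 0.24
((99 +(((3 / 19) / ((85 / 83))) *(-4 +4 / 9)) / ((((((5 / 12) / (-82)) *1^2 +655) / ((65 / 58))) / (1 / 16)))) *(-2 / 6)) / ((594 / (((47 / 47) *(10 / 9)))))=-597679674583 / 9682416461619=-0.06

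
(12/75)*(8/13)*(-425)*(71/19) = -38624/247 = -156.37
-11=-11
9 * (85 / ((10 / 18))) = 1377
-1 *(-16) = 16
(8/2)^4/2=128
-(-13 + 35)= -22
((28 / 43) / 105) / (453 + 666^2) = 0.00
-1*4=-4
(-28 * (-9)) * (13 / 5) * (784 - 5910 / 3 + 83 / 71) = -275586948 / 355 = -776301.26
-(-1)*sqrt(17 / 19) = 0.95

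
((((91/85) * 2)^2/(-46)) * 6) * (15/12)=-24843/33235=-0.75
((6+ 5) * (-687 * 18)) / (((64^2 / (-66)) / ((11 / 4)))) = 24688719 / 4096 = 6027.52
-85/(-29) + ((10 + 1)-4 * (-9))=1448/29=49.93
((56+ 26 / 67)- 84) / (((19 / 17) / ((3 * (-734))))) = 69252900 / 1273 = 54401.34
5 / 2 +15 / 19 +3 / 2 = 91 / 19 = 4.79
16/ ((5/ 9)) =144/ 5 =28.80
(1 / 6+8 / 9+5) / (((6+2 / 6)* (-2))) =-109 / 228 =-0.48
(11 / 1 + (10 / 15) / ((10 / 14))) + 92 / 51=3503 / 255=13.74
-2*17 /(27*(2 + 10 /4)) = -0.28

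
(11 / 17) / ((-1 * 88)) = -0.01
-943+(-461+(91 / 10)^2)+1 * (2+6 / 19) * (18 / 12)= -2503661 / 1900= -1317.72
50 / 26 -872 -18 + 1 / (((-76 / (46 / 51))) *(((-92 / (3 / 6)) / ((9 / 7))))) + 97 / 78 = -96246239 / 108528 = -886.83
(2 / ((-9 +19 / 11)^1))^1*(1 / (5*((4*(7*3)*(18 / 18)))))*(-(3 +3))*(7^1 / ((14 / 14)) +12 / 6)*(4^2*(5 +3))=792 / 175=4.53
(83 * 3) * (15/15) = 249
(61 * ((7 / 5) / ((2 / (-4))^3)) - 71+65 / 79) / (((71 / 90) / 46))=-246399552 / 5609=-43929.32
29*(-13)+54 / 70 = -13168 / 35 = -376.23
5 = 5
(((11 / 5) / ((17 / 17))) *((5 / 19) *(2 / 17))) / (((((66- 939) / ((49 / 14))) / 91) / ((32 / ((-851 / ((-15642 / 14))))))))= -27835808 / 26662681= -1.04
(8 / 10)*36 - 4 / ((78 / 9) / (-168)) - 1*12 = 6132 / 65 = 94.34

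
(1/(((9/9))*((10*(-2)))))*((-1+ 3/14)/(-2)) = -11/560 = -0.02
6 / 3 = 2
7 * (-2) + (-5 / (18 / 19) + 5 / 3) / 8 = -2081 / 144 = -14.45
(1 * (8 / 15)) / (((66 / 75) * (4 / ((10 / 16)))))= 25 / 264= 0.09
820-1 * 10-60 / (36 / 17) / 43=809.34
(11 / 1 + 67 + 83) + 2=163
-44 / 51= -0.86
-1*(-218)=218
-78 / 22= -39 / 11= -3.55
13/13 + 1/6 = 7/6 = 1.17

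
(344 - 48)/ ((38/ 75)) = 11100/ 19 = 584.21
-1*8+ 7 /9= -65 /9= -7.22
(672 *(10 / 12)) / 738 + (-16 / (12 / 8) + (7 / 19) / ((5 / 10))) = -64298 / 7011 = -9.17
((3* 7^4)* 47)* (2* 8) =5416656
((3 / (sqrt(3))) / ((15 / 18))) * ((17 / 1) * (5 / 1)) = 102 * sqrt(3) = 176.67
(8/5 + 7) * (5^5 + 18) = 135149/5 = 27029.80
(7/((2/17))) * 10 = 595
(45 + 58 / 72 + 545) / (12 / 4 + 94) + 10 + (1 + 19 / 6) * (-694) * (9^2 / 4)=-51105559 / 873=-58540.16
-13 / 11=-1.18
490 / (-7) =-70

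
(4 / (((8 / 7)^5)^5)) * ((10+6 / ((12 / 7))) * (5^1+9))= 253461969116489366252523 / 9444732965739290427392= 26.84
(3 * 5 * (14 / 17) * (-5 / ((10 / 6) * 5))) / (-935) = 126 / 15895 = 0.01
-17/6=-2.83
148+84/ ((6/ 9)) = 274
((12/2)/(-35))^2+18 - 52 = -41614/1225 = -33.97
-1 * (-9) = 9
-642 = -642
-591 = -591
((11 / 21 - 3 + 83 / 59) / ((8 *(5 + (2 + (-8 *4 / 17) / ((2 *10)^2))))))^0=1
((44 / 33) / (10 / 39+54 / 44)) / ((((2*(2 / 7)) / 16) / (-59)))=-1484.59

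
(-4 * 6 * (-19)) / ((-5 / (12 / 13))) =-5472 / 65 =-84.18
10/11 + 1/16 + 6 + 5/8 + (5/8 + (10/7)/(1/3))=15409/1232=12.51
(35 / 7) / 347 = 5 / 347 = 0.01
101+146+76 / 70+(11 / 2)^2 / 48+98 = 2329931 / 6720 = 346.72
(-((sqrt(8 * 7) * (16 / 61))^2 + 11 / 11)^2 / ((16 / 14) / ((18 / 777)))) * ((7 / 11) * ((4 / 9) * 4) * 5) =-15215911620 / 5635257287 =-2.70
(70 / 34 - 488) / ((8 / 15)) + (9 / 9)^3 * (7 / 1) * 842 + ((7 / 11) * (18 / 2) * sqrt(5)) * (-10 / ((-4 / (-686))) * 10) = 677669 / 136 - 1080450 * sqrt(5) / 11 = -214649.83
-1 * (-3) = 3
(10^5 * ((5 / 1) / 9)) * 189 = 10500000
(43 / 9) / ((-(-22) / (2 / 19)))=43 / 1881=0.02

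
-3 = -3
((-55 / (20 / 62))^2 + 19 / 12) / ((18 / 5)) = 872155 / 108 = 8075.51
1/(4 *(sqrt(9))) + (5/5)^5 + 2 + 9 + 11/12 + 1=14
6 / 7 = 0.86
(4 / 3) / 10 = 2 / 15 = 0.13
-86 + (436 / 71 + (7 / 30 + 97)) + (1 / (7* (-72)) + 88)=18853193 / 178920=105.37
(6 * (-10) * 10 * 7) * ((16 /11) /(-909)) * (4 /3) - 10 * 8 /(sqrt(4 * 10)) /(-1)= 89600 /9999 + 4 * sqrt(10)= 21.61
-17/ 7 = -2.43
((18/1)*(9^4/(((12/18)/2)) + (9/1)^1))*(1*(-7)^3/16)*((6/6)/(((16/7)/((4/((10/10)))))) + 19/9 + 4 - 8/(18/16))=-45591903/8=-5698987.88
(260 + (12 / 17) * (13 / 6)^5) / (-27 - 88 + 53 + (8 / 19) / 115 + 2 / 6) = -7069464805 / 1484226072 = -4.76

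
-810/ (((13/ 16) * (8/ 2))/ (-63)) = 204120/ 13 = 15701.54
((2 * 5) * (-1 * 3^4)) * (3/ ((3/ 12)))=-9720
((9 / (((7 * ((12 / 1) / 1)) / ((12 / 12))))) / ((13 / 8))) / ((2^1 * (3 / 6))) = 6 / 91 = 0.07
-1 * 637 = -637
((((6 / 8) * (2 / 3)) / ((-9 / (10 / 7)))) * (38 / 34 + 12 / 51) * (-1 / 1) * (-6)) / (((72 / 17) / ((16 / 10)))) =-46 / 189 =-0.24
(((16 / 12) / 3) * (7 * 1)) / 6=14 / 27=0.52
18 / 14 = 9 / 7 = 1.29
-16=-16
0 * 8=0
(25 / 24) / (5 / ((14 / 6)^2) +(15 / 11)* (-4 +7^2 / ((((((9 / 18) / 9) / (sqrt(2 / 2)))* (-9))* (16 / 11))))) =-539 / 49887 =-0.01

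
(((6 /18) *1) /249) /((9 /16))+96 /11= 645584 /73953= 8.73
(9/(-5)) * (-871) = 1567.80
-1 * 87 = -87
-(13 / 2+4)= -21 / 2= -10.50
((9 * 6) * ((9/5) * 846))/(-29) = -411156/145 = -2835.56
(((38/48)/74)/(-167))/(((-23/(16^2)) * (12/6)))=152/426351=0.00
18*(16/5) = 288/5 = 57.60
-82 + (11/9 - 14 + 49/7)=-790/9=-87.78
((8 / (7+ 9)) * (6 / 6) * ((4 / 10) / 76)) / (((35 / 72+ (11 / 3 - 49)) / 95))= -0.01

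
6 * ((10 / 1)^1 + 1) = 66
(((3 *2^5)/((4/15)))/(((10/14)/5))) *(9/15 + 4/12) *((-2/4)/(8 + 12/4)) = -1176/11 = -106.91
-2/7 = -0.29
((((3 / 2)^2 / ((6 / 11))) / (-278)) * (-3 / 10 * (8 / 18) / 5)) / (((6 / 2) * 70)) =11 / 5838000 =0.00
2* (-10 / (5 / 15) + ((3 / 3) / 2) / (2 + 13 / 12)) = -2208 / 37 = -59.68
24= 24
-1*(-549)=549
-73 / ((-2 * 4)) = 73 / 8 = 9.12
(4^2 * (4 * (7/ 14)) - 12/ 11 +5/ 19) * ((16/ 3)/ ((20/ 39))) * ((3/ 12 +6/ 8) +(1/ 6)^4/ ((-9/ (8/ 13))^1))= 4490138/ 13851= 324.17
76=76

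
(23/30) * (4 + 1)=23/6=3.83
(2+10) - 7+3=8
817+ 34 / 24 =9821 / 12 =818.42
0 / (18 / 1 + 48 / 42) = 0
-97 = -97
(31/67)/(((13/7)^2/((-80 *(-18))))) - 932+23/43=-359463639/486889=-738.29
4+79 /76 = 383 /76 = 5.04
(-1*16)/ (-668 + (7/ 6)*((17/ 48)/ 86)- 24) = 396288/ 17139337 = 0.02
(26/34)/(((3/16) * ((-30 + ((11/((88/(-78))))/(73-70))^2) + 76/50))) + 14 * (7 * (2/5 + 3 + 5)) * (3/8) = 1127518979/3655170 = 308.47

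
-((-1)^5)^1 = 1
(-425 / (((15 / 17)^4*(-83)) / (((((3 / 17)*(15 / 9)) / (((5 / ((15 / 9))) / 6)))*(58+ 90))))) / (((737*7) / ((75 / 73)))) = 123611080 / 843976287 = 0.15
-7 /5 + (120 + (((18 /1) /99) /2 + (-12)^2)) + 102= 20058 /55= 364.69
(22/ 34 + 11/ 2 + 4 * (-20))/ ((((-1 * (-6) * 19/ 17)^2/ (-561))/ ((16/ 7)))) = 5321646/ 2527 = 2105.91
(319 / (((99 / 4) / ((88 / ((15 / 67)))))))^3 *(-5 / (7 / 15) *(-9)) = 319923684052729856 / 25515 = 12538651148451.10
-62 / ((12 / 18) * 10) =-93 / 10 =-9.30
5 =5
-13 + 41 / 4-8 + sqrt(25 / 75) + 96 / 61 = -2239 / 244 + sqrt(3) / 3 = -8.60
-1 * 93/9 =-31/3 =-10.33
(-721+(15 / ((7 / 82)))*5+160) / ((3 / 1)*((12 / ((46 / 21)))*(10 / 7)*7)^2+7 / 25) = 1547325 / 43869259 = 0.04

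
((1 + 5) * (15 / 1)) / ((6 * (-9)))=-5 / 3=-1.67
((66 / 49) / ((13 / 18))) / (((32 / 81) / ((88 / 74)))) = 264627 / 47138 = 5.61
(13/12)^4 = 28561/20736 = 1.38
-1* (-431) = 431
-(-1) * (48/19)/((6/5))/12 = 10/57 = 0.18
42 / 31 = 1.35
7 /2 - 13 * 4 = -48.50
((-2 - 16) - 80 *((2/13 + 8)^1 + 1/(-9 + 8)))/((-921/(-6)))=-3.85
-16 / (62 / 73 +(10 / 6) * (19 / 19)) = -3504 / 551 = -6.36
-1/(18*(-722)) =1/12996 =0.00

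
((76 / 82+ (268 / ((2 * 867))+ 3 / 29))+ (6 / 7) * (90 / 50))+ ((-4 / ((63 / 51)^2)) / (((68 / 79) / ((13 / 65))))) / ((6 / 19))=726438641 / 909221166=0.80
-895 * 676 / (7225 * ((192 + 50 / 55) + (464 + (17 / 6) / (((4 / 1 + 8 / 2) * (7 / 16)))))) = -27951924 / 219543185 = -0.13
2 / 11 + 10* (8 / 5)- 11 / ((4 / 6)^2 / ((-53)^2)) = -3058289 / 44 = -69506.57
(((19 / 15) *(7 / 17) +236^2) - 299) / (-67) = -826.83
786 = 786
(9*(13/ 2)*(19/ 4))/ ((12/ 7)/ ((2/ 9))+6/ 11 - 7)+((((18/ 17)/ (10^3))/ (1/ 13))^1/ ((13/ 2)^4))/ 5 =3995666077311/ 18114265000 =220.58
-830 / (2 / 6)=-2490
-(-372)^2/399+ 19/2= -89729/266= -337.33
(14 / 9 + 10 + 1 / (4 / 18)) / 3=289 / 54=5.35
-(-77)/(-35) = -11/5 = -2.20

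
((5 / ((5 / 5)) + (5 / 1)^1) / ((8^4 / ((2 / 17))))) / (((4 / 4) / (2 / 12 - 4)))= -115 / 104448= -0.00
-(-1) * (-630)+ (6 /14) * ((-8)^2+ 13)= -597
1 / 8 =0.12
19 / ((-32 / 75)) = -1425 / 32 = -44.53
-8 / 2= -4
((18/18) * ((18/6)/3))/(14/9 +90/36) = 18/73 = 0.25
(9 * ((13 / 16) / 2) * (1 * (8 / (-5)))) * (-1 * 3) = 351 / 20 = 17.55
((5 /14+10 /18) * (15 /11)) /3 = 575 /1386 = 0.41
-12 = -12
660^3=287496000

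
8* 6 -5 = 43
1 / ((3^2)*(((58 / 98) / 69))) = 1127 / 87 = 12.95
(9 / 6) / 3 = 1 / 2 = 0.50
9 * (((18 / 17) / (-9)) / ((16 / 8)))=-9 / 17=-0.53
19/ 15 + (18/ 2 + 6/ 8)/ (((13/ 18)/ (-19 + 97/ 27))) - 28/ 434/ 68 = -3268469/ 15810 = -206.73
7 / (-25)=-7 / 25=-0.28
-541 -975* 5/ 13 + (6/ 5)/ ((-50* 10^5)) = -916.00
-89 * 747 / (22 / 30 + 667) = -997245 / 10016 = -99.57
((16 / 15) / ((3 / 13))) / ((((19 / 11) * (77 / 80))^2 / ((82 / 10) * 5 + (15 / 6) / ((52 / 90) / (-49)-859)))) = 20674454128640 / 301545957321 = 68.56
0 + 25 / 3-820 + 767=-134 / 3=-44.67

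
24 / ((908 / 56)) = 336 / 227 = 1.48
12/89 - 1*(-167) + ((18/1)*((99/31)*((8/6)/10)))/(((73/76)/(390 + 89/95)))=16548676117/5035175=3286.61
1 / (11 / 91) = 8.27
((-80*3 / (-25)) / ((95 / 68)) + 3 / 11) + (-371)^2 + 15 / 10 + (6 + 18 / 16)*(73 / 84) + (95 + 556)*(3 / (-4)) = 160540942971 / 1170400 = 137167.59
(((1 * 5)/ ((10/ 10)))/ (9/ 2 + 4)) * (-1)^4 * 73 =730/ 17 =42.94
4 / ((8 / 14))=7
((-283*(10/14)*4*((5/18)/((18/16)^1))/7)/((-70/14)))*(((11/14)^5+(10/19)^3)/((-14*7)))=-2324099024735/89678466493812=-0.03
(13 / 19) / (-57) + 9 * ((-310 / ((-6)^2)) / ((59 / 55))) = -9234109 / 127794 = -72.26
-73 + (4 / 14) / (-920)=-235061 / 3220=-73.00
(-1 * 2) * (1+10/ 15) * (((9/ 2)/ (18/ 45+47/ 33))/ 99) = -25/ 301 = -0.08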